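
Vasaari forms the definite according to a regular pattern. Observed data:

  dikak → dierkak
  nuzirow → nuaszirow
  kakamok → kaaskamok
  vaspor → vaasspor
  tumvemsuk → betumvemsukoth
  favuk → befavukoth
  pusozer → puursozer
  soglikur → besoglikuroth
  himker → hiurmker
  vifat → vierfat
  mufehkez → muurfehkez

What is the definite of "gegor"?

pusozer and soglikur both end in -r yet inflect differently (puursozer, besoglikuroth), so the final letter is not what conditions the rule; the last vowel is.
"gegor" has last vowel 'o'. The stems whose last vowel is 'o' (vaspor → vaasspor, nuzirow → nuaszirow, kakamok → kaaskamok) insert -as- after the first vowel.
The other patterns: stems whose last vowel is 'e' insert -ur- after the first vowel; stems whose last vowel is 'u' add be- … -oth around the stem; stems whose last vowel is 'a' insert -er- after the first vowel.
So gegor → geasgor.

geasgor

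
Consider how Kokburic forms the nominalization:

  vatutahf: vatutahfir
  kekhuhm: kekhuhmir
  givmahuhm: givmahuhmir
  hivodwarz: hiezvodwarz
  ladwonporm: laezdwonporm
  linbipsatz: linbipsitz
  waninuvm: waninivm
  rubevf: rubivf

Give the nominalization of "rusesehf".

rusesehfir

kekhuhm and ladwonporm both end in -m yet inflect differently (kekhuhmir, laezdwonporm), so the final letter is not what conditions the rule; the second-to-last letter is.
"rusesehf" has second-to-last letter 'h'. The stems whose second-to-last letter is 'h' (vatutahf → vatutahfir, kekhuhm → kekhuhmir, givmahuhm → givmahuhmir) add -ir.
The other patterns: stems whose second-to-last letter is 'r' insert -ez- after the first vowel; stems whose second-to-last letter is 't' or 'v' change the last vowel to 'i'.
So rusesehf → rusesehfir.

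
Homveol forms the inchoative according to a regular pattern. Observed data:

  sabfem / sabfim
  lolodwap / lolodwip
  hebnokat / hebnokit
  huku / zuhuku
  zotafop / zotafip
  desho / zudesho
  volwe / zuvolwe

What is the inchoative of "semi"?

zusemi

zotafop and desho both have last vowel 'o' yet inflect differently (zotafip, zudesho), so the last vowel is not what conditions the rule; whether the stem ends in a vowel or a consonant is.
"semi" ends in a vowel. The stems ending in a vowel (desho → zudesho, huku → zuhuku, volwe → zuvolwe) add the prefix zu-.
So semi → zusemi.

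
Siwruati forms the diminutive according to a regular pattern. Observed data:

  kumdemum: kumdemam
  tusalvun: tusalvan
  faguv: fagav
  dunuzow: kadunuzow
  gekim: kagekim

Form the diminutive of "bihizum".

bihizam

kumdemum and gekim both end in -m yet inflect differently (kumdemam, kagekim), so the final letter is not what conditions the rule; the last vowel is.
"bihizum" has last vowel 'u'. The stems whose last vowel is 'u' (kumdemum → kumdemam, tusalvun → tusalvan, faguv → fagav) change the last vowel to 'a'.
The other pattern: stems whose last vowel is 'i' or 'o' add the prefix ka-.
So bihizum → bihizam.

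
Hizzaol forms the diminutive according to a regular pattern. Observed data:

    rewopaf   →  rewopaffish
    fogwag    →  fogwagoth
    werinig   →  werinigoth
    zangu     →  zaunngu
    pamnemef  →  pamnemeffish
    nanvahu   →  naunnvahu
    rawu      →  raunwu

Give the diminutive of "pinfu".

piunnfu

fogwag and rewopaf both have last vowel 'a' yet inflect differently (fogwagoth, rewopaffish), so the last vowel is not what conditions the rule; the final letter is.
"pinfu" ends in -u. The stems ending in -u (nanvahu → naunnvahu, zangu → zaunngu, rawu → raunwu) insert -un- after the first vowel.
So pinfu → piunnfu.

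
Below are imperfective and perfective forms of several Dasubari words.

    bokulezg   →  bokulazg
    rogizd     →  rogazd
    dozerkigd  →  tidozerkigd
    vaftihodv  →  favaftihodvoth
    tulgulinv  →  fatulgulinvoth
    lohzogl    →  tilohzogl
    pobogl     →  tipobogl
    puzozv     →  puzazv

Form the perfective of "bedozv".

bedazv

rogizd and dozerkigd both end in -d yet inflect differently (rogazd, tidozerkigd), so the final letter is not what conditions the rule; the second-to-last letter is.
"bedozv" has second-to-last letter 'z'. The stems whose second-to-last letter is 'z' (rogizd → rogazd, puzozv → puzazv, bokulezg → bokulazg) change the last vowel to 'a'.
So bedozv → bedazv.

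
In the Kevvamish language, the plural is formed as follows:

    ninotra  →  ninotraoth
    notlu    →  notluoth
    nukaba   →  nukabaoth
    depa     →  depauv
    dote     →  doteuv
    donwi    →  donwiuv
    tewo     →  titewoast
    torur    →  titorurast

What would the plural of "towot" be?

"towot" begins with t-. The stems beginning with t- (tewo → titewoast, torur → titorurast) add ti- … -ast around the stem.
The other patterns: stems beginning with n- add -oth; stems beginning with d- add -uv.
So towot → titowotast.

titowotast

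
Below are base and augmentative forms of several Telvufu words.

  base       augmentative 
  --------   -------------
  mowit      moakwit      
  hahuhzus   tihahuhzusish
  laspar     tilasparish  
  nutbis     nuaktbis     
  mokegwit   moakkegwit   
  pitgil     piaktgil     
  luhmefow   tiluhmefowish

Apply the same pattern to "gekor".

tigekorish

nutbis and hahuhzus both end in -s yet inflect differently (nuaktbis, tihahuhzusish), so the final letter is not what conditions the rule; the last vowel is.
"gekor" has last vowel 'o'. The one such stem in the data (luhmefow → tiluhmefowish) adds ti- … -ish around the stem, so the same rule applies.
So gekor → tigekorish.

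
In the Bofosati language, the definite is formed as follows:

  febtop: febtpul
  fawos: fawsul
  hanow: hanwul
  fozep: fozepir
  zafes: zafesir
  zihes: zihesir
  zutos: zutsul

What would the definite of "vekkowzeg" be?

vekkowzegir

febtop and fozep both end in -p yet inflect differently (febtpul, fozepir), so the final letter is not what conditions the rule; the last vowel is.
"vekkowzeg" has last vowel 'e'. The stems whose last vowel is 'e' (fozep → fozepir, zafes → zafesir, zihes → zihesir) add -ir.
The other pattern: stems whose last vowel is 'o' delete the last vowel and add -ul.
So vekkowzeg → vekkowzegir.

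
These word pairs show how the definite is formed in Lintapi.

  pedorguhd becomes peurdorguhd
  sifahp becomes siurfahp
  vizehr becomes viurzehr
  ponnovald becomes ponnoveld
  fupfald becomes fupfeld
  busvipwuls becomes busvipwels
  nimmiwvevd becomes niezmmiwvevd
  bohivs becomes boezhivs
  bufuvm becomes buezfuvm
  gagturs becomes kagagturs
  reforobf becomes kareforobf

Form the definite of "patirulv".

patirelv

pedorguhd and ponnovald both end in -d yet inflect differently (peurdorguhd, ponnoveld), so the final letter is not what conditions the rule; the second-to-last letter is.
"patirulv" has second-to-last letter 'l'. The stems whose second-to-last letter is 'l' (ponnovald → ponnoveld, fupfald → fupfeld, busvipwuls → busvipwels) change the last vowel to 'e'.
The other patterns: stems whose second-to-last letter is 'h' insert -ur- after the first vowel; stems whose second-to-last letter is 'v' insert -ez- after the first vowel; stems whose second-to-last letter is 'b' or 'r' add the prefix ka-.
So patirulv → patirelv.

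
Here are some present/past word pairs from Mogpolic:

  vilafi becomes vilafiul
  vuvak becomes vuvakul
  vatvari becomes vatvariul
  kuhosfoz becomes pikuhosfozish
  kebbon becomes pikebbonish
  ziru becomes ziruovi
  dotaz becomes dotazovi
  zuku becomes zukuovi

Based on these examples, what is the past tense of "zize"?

kuhosfoz and dotaz both end in -z yet inflect differently (pikuhosfozish, dotazovi), so the final letter is not what conditions the rule; the first letter is.
"zize" begins with z-. The stems beginning with z- (ziru → ziruovi, zuku → zukuovi) add -ovi.
The other patterns: stems beginning with v- add -ul; stems beginning with k- add pi- … -ish around the stem.
So zize → zizeovi.

zizeovi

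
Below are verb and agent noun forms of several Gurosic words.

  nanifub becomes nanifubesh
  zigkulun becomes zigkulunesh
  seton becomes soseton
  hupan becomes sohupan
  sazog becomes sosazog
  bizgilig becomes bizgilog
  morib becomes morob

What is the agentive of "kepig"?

kepog

zigkulun and seton both end in -n yet inflect differently (zigkulunesh, soseton), so the final letter is not what conditions the rule; the last vowel is.
"kepig" has last vowel 'i'. The stems whose last vowel is 'i' (bizgilig → bizgilog, morib → morob) change the last vowel to 'o'.
So kepig → kepog.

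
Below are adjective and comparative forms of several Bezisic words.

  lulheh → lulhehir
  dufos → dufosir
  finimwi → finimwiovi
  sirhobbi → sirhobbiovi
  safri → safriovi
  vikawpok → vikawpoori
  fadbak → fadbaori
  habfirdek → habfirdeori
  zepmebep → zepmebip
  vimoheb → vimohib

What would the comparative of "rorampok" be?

rorampoori

dufos and vikawpok both have last vowel 'o' yet inflect differently (dufosir, vikawpoori), so the last vowel is not what conditions the rule; the final letter is.
"rorampok" ends in -k. The stems ending in -k (vikawpok → vikawpoori, fadbak → fadbaori, habfirdek → habfirdeori) drop the final letter and add -ori.
So rorampok → rorampoori.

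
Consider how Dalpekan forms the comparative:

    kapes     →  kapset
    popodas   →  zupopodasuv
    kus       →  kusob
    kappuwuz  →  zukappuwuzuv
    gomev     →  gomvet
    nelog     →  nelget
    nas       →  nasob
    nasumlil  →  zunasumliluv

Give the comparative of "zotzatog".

zuzotzatoguv

kus and kapes both end in -s yet inflect differently (kusob, kapset), so the final letter is not what conditions the rule; the number of vowels is.
"zotzatog" has 3 vowels. The stems with 3 vowels (nasumlil → zunasumliluv, popodas → zupopodasuv, kappuwuz → zukappuwuzuv) add zu- … -uv around the stem.
So zotzatog → zuzotzatoguv.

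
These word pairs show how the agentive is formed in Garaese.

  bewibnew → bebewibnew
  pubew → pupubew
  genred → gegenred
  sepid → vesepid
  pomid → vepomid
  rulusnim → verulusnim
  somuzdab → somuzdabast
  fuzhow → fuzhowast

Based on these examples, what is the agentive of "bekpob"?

bekpobast

genred and sepid both end in -d yet inflect differently (gegenred, vesepid), so the final letter is not what conditions the rule; the last vowel is.
"bekpob" has last vowel 'o'. The one such stem in the data (fuzhow → fuzhowast) adds -ast, so the same rule applies.
So bekpob → bekpobast.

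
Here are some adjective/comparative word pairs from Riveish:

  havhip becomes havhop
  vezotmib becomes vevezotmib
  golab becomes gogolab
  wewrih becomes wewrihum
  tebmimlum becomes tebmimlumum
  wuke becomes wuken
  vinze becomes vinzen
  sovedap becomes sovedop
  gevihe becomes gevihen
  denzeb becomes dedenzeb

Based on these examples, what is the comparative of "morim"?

"morim" ends in -m. The one such stem in the data (tebmimlum → tebmimlumum) adds -um, so the same rule applies.
So morim → morimum.

morimum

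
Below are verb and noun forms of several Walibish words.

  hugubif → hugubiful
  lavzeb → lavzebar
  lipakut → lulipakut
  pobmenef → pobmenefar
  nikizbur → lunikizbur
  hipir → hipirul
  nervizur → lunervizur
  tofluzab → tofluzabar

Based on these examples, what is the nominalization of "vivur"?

luvivur

nikizbur and hipir both end in -r yet inflect differently (lunikizbur, hipirul), so the final letter is not what conditions the rule; the last vowel is.
"vivur" has last vowel 'u'. The stems whose last vowel is 'u' (nikizbur → lunikizbur, nervizur → lunervizur, lipakut → lulipakut) add the prefix lu-.
The other patterns: stems whose last vowel is 'i' add -ul; stems whose last vowel is 'a' or 'e' add -ar.
So vivur → luvivur.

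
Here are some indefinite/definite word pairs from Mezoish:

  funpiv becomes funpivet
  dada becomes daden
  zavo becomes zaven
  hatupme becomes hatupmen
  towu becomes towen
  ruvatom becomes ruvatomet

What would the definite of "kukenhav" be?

kukenhavet

ruvatom and zavo both have last vowel 'o' yet inflect differently (ruvatomet, zaven), so the last vowel is not what conditions the rule; whether the stem ends in a vowel or a consonant is.
"kukenhav" ends in a consonant. The stems ending in a consonant (funpiv → funpivet, ruvatom → ruvatomet) add -et.
So kukenhav → kukenhavet.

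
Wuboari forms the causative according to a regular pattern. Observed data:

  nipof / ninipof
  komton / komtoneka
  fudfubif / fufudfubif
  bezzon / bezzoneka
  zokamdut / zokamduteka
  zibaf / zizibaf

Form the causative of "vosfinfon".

vosfinfoneka

nipof and bezzon both have last vowel 'o' yet inflect differently (ninipof, bezzoneka), so the last vowel is not what conditions the rule; the final letter is.
"vosfinfon" ends in -n. The stems ending in -n (bezzon → bezzoneka, komton → komtoneka) add -eka.
So vosfinfon → vosfinfoneka.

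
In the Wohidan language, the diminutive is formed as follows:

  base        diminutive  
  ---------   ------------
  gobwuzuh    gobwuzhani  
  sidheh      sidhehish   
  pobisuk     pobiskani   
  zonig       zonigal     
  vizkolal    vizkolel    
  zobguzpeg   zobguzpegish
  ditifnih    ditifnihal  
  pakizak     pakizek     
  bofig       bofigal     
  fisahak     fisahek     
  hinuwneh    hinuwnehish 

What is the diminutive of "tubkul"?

bofig and zobguzpeg both end in -g yet inflect differently (bofigal, zobguzpegish), so the final letter is not what conditions the rule; the last vowel is.
"tubkul" has last vowel 'u'. The stems whose last vowel is 'u' (pobisuk → pobiskani, gobwuzuh → gobwuzhani) delete the last vowel and add -ani.
So tubkul → tubklani.

tubklani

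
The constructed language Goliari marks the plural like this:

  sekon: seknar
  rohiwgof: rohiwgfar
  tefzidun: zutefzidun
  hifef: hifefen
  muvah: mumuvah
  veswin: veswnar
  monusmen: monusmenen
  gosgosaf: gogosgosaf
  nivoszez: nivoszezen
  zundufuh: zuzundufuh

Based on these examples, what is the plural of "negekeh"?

tefzidun and sekon both end in -n yet inflect differently (zutefzidun, seknar), so the final letter is not what conditions the rule; the last vowel is.
"negekeh" has last vowel 'e'. The stems whose last vowel is 'e' (monusmen → monusmenen, nivoszez → nivoszezen, hifef → hifefen) add -en.
The other patterns: stems whose last vowel is 'u' add the prefix zu-; stems whose last vowel is 'i' or 'o' delete the last vowel and add -ar; stems whose last vowel is 'a' repeat the first consonant+vowel as a prefix.
So negekeh → negekehen.

negekehen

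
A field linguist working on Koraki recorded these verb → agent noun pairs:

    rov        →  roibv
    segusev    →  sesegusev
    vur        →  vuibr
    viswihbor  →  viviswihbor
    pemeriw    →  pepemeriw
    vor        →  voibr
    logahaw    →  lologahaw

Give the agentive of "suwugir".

viswihbor and vor both end in -r yet inflect differently (viviswihbor, voibr), so the final letter is not what conditions the rule; the number of vowels is.
"suwugir" has 3 vowels. The stems with 3 vowels (pemeriw → pepemeriw, segusev → sesegusev, logahaw → lologahaw) repeat the first consonant+vowel as a prefix.
So suwugir → susuwugir.

susuwugir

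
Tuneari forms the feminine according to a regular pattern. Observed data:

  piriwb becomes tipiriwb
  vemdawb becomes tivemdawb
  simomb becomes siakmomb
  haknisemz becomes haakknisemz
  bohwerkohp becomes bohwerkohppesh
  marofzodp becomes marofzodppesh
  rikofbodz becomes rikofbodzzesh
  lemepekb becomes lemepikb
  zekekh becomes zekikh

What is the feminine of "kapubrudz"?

kapubrudzzesh

"kapubrudz" has second-to-last letter 'd'. The stems whose second-to-last letter is 'd' (marofzodp → marofzodppesh, rikofbodz → rikofbodzzesh) double the final consonant and add -esh.
The other patterns: stems whose second-to-last letter is 'w' add the prefix ti-; stems whose second-to-last letter is 'm' insert -ak- after the first vowel; stems whose second-to-last letter is 'k' change the last vowel to 'i'.
So kapubrudz → kapubrudzzesh.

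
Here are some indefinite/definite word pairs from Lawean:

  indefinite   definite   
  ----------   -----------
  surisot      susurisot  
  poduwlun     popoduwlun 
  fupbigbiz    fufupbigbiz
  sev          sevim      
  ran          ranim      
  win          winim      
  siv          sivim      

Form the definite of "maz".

poduwlun and ran both end in -n yet inflect differently (popoduwlun, ranim), so the final letter is not what conditions the rule; the number of vowels is.
"maz" has 1 vowel. The stems with 1 vowel (sev → sevim, ran → ranim, win → winim) add -im.
So maz → mazim.

mazim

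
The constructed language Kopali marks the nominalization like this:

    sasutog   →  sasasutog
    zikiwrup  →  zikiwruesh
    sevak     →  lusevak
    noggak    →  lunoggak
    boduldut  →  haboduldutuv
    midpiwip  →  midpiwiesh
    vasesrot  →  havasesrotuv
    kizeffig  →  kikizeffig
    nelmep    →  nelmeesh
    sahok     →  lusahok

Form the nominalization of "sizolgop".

sizolgoesh

"sizolgop" ends in -p. The stems ending in -p (midpiwip → midpiwiesh, nelmep → nelmeesh, zikiwrup → zikiwruesh) drop the final letter and add -esh.
The other patterns: stems ending in -g repeat the first consonant+vowel as a prefix; stems ending in -t add ha- … -uv around the stem; stems ending in -k add the prefix lu-.
So sizolgop → sizolgoesh.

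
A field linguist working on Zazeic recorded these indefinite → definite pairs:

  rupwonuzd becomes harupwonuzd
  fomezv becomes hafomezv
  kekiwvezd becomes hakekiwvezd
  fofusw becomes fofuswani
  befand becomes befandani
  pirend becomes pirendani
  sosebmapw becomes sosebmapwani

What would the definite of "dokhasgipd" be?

"dokhasgipd" has second-to-last letter 'p'. The one such stem in the data (sosebmapw → sosebmapwani) adds -ani, so the same rule applies.
The other pattern: stems whose second-to-last letter is 'z' add the prefix ha-.
So dokhasgipd → dokhasgipdani.

dokhasgipdani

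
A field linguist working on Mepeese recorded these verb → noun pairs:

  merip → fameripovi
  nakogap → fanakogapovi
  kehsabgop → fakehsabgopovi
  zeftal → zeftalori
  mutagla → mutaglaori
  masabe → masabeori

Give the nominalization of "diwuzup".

fadiwuzupovi

nakogap and zeftal both have last vowel 'a' yet inflect differently (fanakogapovi, zeftalori), so the last vowel is not what conditions the rule; the final letter is.
"diwuzup" ends in -p. The stems ending in -p (merip → fameripovi, nakogap → fanakogapovi, kehsabgop → fakehsabgopovi) add fa- … -ovi around the stem.
The other pattern: stems ending in -a, -e or -l add -ori.
So diwuzup → fadiwuzupovi.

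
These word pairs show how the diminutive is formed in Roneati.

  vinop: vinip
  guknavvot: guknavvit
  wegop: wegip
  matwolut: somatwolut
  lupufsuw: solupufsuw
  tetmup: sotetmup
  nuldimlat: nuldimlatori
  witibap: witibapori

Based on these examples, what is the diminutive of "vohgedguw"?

sovohgedguw

guknavvot and matwolut both end in -t yet inflect differently (guknavvit, somatwolut), so the final letter is not what conditions the rule; the last vowel is.
"vohgedguw" has last vowel 'u'. The stems whose last vowel is 'u' (matwolut → somatwolut, lupufsuw → solupufsuw, tetmup → sotetmup) add the prefix so-.
So vohgedguw → sovohgedguw.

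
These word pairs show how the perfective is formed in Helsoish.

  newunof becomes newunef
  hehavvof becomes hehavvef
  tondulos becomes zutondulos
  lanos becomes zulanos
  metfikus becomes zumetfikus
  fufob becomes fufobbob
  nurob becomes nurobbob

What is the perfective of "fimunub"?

fimunubbob

newunof and tondulos both have last vowel 'o' yet inflect differently (newunef, zutondulos), so the last vowel is not what conditions the rule; the final letter is.
"fimunub" ends in -b. The stems ending in -b (fufob → fufobbob, nurob → nurobbob) double the final consonant and add -ob.
The other patterns: stems ending in -f change the last vowel to 'e'; stems ending in -s add the prefix zu-.
So fimunub → fimunubbob.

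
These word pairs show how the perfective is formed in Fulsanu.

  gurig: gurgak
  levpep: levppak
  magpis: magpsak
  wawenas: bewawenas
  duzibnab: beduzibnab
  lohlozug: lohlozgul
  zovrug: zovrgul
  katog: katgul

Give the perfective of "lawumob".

magpis and wawenas both end in -s yet inflect differently (magpsak, bewawenas), so the final letter is not what conditions the rule; the last vowel is.
"lawumob" has last vowel 'o'. The one such stem in the data (katog → katgul) deletes the last vowel and adds -ul (as do lohlozug, zovrug), so the same rule applies.
The other patterns: stems whose last vowel is 'e' or 'i' delete the last vowel and add -ak; stems whose last vowel is 'a' add the prefix be-.
So lawumob → lawumbul.

lawumbul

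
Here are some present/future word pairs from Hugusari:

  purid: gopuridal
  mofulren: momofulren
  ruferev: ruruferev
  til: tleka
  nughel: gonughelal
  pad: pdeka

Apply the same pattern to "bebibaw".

bebebibaw

"bebibaw" has 3 vowels. The stems with 3 vowels (mofulren → momofulren, ruferev → ruruferev) repeat the first consonant+vowel as a prefix.
So bebibaw → bebebibaw.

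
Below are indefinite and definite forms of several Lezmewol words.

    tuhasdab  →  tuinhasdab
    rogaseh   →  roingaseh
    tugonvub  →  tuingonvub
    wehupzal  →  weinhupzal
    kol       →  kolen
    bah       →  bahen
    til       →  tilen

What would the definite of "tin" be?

wehupzal and kol both end in -l yet inflect differently (weinhupzal, kolen), so the final letter is not what conditions the rule; the number of vowels is.
"tin" has 1 vowel. The stems with 1 vowel (kol → kolen, bah → bahen, til → tilen) add -en.
The other pattern: stems with 3 vowels insert -in- after the first vowel.
So tin → tinen.

tinen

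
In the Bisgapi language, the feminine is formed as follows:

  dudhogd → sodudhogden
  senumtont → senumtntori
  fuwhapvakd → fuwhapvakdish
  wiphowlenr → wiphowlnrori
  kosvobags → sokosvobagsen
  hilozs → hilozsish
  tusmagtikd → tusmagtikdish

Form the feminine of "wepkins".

wepknsori

kosvobags and hilozs both end in -s yet inflect differently (sokosvobagsen, hilozsish), so the final letter is not what conditions the rule; the second-to-last letter is.
"wepkins" has second-to-last letter 'n'. The stems whose second-to-last letter is 'n' (senumtont → senumtntori, wiphowlenr → wiphowlnrori) delete the last vowel and add -ori.
The other patterns: stems whose second-to-last letter is 'g' add so- … -en around the stem; stems whose second-to-last letter is 'k' or 'z' add -ish.
So wepkins → wepknsori.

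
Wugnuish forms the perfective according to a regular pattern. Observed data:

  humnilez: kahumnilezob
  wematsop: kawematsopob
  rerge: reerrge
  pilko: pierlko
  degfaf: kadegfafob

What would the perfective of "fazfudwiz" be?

pilko and wematsop both have last vowel 'o' yet inflect differently (pierlko, kawematsopob), so the last vowel is not what conditions the rule; whether the stem ends in a vowel or a consonant is.
"fazfudwiz" ends in a consonant. The stems ending in a consonant (wematsop → kawematsopob, degfaf → kadegfafob, humnilez → kahumnilezob) add ka- … -ob around the stem.
So fazfudwiz → kafazfudwizob.

kafazfudwizob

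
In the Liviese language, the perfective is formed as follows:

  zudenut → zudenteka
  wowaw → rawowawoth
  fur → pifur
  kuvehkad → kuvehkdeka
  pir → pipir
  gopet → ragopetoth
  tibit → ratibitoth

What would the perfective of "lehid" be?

ralehidoth

tibit and zudenut both end in -t yet inflect differently (ratibitoth, zudenteka), so the final letter is not what conditions the rule; the number of vowels is.
"lehid" has 2 vowels. The stems with 2 vowels (tibit → ratibitoth, gopet → ragopetoth, wowaw → rawowawoth) add ra- … -oth around the stem.
The other patterns: stems with 1 vowel add the prefix pi-; stems with 3 vowels delete the last vowel and add -eka.
So lehid → ralehidoth.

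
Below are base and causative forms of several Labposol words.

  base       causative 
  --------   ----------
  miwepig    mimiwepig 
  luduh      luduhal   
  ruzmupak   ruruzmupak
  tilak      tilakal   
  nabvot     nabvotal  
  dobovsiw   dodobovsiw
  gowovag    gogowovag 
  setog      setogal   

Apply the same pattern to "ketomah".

keketomah

"ketomah" has 3 vowels. The stems with 3 vowels (miwepig → mimiwepig, dobovsiw → dodobovsiw, gowovag → gogowovag) repeat the first consonant+vowel as a prefix.
So ketomah → keketomah.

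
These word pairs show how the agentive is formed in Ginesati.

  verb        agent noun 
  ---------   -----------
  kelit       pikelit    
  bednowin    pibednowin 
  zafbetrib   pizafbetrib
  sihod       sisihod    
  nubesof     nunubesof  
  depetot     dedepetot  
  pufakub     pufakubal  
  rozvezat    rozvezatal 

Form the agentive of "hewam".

kelit and depetot both end in -t yet inflect differently (pikelit, dedepetot), so the final letter is not what conditions the rule; the last vowel is.
"hewam" has last vowel 'a'. The one such stem in the data (rozvezat → rozvezatal) adds -al, so the same rule applies.
The other patterns: stems whose last vowel is 'i' add the prefix pi-; stems whose last vowel is 'o' repeat the first consonant+vowel as a prefix.
So hewam → hewamal.

hewamal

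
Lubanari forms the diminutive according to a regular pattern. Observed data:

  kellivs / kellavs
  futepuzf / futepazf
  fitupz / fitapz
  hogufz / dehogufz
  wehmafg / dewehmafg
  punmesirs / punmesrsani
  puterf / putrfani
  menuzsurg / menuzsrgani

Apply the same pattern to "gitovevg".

wehmafg and menuzsurg both end in -g yet inflect differently (dewehmafg, menuzsrgani), so the final letter is not what conditions the rule; the second-to-last letter is.
"gitovevg" has second-to-last letter 'v'. The one such stem in the data (kellivs → kellavs) changes the last vowel to 'a' (as do futepuzf, fitupz), so the same rule applies.
So gitovevg → gitovavg.

gitovavg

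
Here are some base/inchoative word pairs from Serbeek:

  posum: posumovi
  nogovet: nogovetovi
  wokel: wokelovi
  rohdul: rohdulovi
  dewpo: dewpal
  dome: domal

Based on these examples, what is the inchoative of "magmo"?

nogovet and dome both have last vowel 'e' yet inflect differently (nogovetovi, domal), so the last vowel is not what conditions the rule; whether the stem ends in a vowel or a consonant is.
"magmo" ends in a vowel. The stems ending in a vowel (dewpo → dewpal, dome → domal) drop the final letter and add -al.
So magmo → magmal.

magmal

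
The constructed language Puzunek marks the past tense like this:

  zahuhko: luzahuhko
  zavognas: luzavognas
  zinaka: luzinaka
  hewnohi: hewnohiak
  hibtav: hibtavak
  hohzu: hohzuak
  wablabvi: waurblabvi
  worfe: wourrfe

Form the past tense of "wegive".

"wegive" begins with w-. The stems beginning with w- (wablabvi → waurblabvi, worfe → wourrfe) insert -ur- after the first vowel.
So wegive → weurgive.

weurgive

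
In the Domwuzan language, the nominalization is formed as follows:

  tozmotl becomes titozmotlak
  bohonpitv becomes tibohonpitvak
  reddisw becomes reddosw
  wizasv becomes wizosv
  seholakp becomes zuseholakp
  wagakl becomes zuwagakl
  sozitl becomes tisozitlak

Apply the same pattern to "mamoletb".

"mamoletb" has second-to-last letter 't'. The stems whose second-to-last letter is 't' (sozitl → tisozitlak, tozmotl → titozmotlak, bohonpitv → tibohonpitvak) add ti- … -ak around the stem.
The other patterns: stems whose second-to-last letter is 's' change the last vowel to 'o'; stems whose second-to-last letter is 'k' add the prefix zu-.
So mamoletb → timamoletbak.

timamoletbak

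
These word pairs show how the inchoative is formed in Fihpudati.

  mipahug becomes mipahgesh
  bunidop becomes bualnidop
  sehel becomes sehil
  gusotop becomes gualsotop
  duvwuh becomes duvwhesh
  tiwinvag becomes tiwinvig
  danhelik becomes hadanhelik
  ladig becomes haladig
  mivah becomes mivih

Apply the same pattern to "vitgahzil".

tiwinvag and ladig both end in -g yet inflect differently (tiwinvig, haladig), so the final letter is not what conditions the rule; the last vowel is.
"vitgahzil" has last vowel 'i'. The stems whose last vowel is 'i' (danhelik → hadanhelik, ladig → haladig) add the prefix ha-.
So vitgahzil → havitgahzil.

havitgahzil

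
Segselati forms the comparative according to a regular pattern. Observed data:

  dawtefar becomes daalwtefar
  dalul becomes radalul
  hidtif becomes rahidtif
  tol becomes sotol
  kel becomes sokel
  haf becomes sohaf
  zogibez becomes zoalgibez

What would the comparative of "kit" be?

"kit" has 1 vowel. The stems with 1 vowel (kel → sokel, haf → sohaf, tol → sotol) add the prefix so-.
So kit → sokit.

sokit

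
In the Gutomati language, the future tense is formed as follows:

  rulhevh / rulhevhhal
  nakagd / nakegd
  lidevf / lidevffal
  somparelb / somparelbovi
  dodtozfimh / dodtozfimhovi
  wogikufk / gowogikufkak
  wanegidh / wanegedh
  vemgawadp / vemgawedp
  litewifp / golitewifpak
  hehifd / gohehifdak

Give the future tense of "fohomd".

vemgawadp and litewifp both end in -p yet inflect differently (vemgawedp, golitewifpak), so the final letter is not what conditions the rule; the second-to-last letter is.
"fohomd" has second-to-last letter 'm'. The one such stem in the data (dodtozfimh → dodtozfimhovi) adds -ovi, so the same rule applies.
The other patterns: stems whose second-to-last letter is 'd' or 'g' change the last vowel to 'e'; stems whose second-to-last letter is 'f' add go- … -ak around the stem; stems whose second-to-last letter is 'v' double the final consonant and add -al.
So fohomd → fohomdovi.

fohomdovi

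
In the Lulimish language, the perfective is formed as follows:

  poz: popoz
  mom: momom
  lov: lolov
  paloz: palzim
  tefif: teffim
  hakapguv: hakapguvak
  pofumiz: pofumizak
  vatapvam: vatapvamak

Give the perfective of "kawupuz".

kawupuzak

poz and paloz both end in -z yet inflect differently (popoz, palzim), so the final letter is not what conditions the rule; the number of vowels is.
"kawupuz" has 3 vowels. The stems with 3 vowels (hakapguv → hakapguvak, pofumiz → pofumizak, vatapvam → vatapvamak) add -ak.
The other patterns: stems with 1 vowel repeat the first consonant+vowel as a prefix; stems with 2 vowels delete the last vowel and add -im.
So kawupuz → kawupuzak.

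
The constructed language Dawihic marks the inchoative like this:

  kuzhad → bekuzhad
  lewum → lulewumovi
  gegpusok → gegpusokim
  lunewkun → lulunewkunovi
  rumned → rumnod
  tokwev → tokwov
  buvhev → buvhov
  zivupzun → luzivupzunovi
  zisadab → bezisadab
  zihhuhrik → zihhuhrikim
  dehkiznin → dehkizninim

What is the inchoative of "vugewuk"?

rumned and kuzhad both end in -d yet inflect differently (rumnod, bekuzhad), so the final letter is not what conditions the rule; the last vowel is.
"vugewuk" has last vowel 'u'. The stems whose last vowel is 'u' (lewum → lulewumovi, lunewkun → lulunewkunovi, zivupzun → luzivupzunovi) add lu- … -ovi around the stem.
So vugewuk → luvugewukovi.

luvugewukovi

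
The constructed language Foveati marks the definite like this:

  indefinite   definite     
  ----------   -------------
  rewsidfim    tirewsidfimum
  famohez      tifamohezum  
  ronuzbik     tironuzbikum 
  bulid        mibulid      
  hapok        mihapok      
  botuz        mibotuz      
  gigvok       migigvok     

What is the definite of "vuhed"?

mivuhed

ronuzbik and hapok both end in -k yet inflect differently (tironuzbikum, mihapok), so the final letter is not what conditions the rule; the number of vowels is.
"vuhed" has 2 vowels. The stems with 2 vowels (bulid → mibulid, hapok → mihapok, botuz → mibotuz) add the prefix mi-.
The other pattern: stems with 3 vowels add ti- … -um around the stem.
So vuhed → mivuhed.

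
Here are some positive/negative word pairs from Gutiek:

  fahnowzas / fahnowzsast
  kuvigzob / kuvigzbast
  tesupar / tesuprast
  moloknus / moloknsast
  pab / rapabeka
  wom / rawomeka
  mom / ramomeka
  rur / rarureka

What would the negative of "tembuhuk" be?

kuvigzob and pab both end in -b yet inflect differently (kuvigzbast, rapabeka), so the final letter is not what conditions the rule; the number of vowels is.
"tembuhuk" has 3 vowels. The stems with 3 vowels (fahnowzas → fahnowzsast, kuvigzob → kuvigzbast, tesupar → tesuprast) delete the last vowel and add -ast.
The other pattern: stems with 1 vowel add ra- … -eka around the stem.
So tembuhuk → tembuhkast.

tembuhkast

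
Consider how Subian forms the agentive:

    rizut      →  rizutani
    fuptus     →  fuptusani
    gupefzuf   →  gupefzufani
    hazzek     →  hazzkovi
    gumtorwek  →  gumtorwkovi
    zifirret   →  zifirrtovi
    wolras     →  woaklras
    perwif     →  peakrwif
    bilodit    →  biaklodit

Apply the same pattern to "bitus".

bitusani

rizut and zifirret both end in -t yet inflect differently (rizutani, zifirrtovi), so the final letter is not what conditions the rule; the last vowel is.
"bitus" has last vowel 'u'. The stems whose last vowel is 'u' (rizut → rizutani, fuptus → fuptusani, gupefzuf → gupefzufani) add -ani.
So bitus → bitusani.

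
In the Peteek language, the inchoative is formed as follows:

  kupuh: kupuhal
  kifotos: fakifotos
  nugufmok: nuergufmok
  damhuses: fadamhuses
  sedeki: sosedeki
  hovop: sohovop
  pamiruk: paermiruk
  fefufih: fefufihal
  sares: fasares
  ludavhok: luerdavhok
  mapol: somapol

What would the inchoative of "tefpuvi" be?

kupuh and pamiruk both have last vowel 'u' yet inflect differently (kupuhal, paermiruk), so the last vowel is not what conditions the rule; the final letter is.
"tefpuvi" ends in -i. The one such stem in the data (sedeki → sosedeki) adds the prefix so-, so the same rule applies.
So tefpuvi → sotefpuvi.

sotefpuvi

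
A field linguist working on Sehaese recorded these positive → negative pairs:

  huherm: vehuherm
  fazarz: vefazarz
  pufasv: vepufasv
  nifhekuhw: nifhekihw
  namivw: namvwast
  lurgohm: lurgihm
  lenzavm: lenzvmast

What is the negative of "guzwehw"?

lenzavm and lurgohm both end in -m yet inflect differently (lenzvmast, lurgihm), so the final letter is not what conditions the rule; the second-to-last letter is.
"guzwehw" has second-to-last letter 'h'. The stems whose second-to-last letter is 'h' (lurgohm → lurgihm, nifhekuhw → nifhekihw) change the last vowel to 'i'.
The other patterns: stems whose second-to-last letter is 'v' delete the last vowel and add -ast; stems whose second-to-last letter is 'r' or 's' add the prefix ve-.
So guzwehw → guzwihw.

guzwihw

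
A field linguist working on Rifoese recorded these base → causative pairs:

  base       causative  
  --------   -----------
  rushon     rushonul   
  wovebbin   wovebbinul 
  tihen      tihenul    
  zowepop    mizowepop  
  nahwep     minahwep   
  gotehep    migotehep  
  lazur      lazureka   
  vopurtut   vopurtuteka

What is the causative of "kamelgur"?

"kamelgur" ends in -r. The one such stem in the data (lazur → lazureka) adds -eka, so the same rule applies.
So kamelgur → kamelgureka.

kamelgureka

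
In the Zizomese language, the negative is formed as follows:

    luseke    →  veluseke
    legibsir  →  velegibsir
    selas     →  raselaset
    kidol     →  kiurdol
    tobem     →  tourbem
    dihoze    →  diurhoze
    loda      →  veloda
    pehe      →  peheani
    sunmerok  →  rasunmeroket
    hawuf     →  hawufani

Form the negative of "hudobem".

pehe and luseke both end in -e yet inflect differently (peheani, veluseke), so the final letter is not what conditions the rule; the first letter is.
"hudobem" begins with h-. The one such stem in the data (hawuf → hawufani) adds -ani, so the same rule applies.
The other patterns: stems beginning with s- add ra- … -et around the stem; stems beginning with l- add the prefix ve-; stems beginning with d-, k- or t- insert -ur- after the first vowel.
So hudobem → hudobemani.

hudobemani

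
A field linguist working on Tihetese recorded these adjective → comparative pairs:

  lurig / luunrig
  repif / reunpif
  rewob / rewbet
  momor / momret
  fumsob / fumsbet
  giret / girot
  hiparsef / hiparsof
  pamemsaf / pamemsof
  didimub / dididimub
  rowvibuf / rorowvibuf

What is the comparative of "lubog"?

repif and hiparsef both end in -f yet inflect differently (reunpif, hiparsof), so the final letter is not what conditions the rule; the last vowel is.
"lubog" has last vowel 'o'. The stems whose last vowel is 'o' (rewob → rewbet, momor → momret, fumsob → fumsbet) delete the last vowel and add -et.
The other patterns: stems whose last vowel is 'i' insert -un- after the first vowel; stems whose last vowel is 'a' or 'e' change the last vowel to 'o'; stems whose last vowel is 'u' repeat the first consonant+vowel as a prefix.
So lubog → lubget.

lubget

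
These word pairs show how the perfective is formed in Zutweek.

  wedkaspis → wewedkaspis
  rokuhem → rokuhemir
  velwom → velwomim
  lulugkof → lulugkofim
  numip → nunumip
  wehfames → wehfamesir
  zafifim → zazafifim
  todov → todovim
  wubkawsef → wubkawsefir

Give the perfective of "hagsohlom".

rokuhem and zafifim both end in -m yet inflect differently (rokuhemir, zazafifim), so the final letter is not what conditions the rule; the last vowel is.
"hagsohlom" has last vowel 'o'. The stems whose last vowel is 'o' (lulugkof → lulugkofim, todov → todovim, velwom → velwomim) add -im.
So hagsohlom → hagsohlomim.

hagsohlomim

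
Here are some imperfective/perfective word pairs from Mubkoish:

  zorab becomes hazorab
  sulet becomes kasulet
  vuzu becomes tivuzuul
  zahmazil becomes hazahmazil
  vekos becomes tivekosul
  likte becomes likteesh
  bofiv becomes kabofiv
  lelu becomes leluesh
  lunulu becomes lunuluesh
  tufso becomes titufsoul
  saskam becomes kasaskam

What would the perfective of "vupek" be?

tivupekul

lunulu and vuzu both end in -u yet inflect differently (lunuluesh, tivuzuul), so the final letter is not what conditions the rule; the first letter is.
"vupek" begins with v-. The stems beginning with v- (vekos → tivekosul, vuzu → tivuzuul) add ti- … -ul around the stem.
So vupek → tivupekul.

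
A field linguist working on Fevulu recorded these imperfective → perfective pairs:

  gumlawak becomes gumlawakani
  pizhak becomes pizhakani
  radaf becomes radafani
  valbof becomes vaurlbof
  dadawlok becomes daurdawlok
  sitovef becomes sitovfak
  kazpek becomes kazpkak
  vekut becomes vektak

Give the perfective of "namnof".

naurmnof

radaf and valbof both end in -f yet inflect differently (radafani, vaurlbof), so the final letter is not what conditions the rule; the last vowel is.
"namnof" has last vowel 'o'. The stems whose last vowel is 'o' (valbof → vaurlbof, dadawlok → daurdawlok) insert -ur- after the first vowel.
The other patterns: stems whose last vowel is 'a' add -ani; stems whose last vowel is 'e' or 'u' delete the last vowel and add -ak.
So namnof → naurmnof.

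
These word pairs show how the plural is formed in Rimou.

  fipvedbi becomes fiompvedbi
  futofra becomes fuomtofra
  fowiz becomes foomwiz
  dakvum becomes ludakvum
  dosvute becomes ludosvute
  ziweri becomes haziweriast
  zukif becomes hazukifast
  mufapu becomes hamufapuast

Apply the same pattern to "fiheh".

fipvedbi and ziweri both end in -i yet inflect differently (fiompvedbi, haziweriast), so the final letter is not what conditions the rule; the first letter is.
"fiheh" begins with f-. The stems beginning with f- (fipvedbi → fiompvedbi, futofra → fuomtofra, fowiz → foomwiz) insert -om- after the first vowel.
So fiheh → fiomheh.

fiomheh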